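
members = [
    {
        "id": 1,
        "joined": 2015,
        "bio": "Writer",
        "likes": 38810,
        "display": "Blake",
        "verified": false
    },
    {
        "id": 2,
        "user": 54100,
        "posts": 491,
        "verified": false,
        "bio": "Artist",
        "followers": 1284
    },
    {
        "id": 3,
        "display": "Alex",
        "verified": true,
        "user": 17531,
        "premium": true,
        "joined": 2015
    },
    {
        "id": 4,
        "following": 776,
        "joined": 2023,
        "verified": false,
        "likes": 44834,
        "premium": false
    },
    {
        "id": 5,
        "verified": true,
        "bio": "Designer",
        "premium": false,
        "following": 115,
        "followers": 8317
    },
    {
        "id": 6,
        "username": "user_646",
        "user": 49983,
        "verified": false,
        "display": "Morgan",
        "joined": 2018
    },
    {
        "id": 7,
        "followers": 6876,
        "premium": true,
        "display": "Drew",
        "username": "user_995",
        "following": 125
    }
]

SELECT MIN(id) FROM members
1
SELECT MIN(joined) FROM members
2015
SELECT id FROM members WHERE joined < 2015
[]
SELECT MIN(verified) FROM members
False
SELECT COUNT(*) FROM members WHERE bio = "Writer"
1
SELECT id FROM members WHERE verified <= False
[1, 2, 4, 6]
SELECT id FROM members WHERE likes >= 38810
[1, 4]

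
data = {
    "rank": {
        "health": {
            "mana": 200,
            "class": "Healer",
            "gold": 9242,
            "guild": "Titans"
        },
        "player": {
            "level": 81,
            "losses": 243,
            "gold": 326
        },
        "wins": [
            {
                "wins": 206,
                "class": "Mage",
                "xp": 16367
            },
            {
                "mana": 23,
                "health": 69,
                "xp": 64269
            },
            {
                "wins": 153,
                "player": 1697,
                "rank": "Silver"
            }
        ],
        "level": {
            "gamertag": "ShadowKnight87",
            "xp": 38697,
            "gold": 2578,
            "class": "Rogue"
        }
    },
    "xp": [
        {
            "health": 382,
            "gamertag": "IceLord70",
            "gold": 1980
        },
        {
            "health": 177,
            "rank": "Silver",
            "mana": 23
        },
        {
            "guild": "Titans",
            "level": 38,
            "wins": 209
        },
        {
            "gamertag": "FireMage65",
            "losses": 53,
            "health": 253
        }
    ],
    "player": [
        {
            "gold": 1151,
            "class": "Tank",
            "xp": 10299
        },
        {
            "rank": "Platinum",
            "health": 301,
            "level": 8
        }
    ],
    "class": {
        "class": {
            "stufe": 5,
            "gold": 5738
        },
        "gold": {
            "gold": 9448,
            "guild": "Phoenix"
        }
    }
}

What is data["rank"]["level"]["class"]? "Rogue"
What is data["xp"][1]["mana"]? 23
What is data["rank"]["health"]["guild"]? "Titans"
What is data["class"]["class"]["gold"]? 5738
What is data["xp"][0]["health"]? 382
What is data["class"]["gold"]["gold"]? 9448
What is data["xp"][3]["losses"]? 53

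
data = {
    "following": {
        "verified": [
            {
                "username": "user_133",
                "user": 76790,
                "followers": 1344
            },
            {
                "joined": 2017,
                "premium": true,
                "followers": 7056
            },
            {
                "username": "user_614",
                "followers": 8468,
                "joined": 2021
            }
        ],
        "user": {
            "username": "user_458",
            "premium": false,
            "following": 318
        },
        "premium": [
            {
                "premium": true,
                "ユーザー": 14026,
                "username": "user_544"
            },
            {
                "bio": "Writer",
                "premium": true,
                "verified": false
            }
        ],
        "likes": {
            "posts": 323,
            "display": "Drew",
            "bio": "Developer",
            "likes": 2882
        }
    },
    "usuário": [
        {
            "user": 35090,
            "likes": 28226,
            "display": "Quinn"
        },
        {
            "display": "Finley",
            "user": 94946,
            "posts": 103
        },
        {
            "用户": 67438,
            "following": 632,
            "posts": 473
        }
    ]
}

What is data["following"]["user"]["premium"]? False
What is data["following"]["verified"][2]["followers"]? 8468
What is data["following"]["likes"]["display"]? "Drew"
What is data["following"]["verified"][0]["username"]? "user_133"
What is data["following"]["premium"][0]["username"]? "user_544"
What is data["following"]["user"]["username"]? "user_458"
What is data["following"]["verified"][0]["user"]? 76790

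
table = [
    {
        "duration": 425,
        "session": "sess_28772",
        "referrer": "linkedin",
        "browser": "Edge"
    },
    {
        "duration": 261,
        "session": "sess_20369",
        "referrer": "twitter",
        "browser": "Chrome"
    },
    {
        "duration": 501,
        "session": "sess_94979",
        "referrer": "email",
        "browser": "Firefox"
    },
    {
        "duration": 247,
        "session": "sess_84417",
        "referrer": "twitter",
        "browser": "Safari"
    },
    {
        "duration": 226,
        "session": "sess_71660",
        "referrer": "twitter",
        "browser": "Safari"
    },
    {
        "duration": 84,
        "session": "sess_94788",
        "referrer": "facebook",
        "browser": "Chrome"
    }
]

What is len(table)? 6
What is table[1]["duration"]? 261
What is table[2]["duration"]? 501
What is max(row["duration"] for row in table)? 501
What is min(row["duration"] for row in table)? 84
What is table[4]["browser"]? "Safari"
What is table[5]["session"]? "sess_94788"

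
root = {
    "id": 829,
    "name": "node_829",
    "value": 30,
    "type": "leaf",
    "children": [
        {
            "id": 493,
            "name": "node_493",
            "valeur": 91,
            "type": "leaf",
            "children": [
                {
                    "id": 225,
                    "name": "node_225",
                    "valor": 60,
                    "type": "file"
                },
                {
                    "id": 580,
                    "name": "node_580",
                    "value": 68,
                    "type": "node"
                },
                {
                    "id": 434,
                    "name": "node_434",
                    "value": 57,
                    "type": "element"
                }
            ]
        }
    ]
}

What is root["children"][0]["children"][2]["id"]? 434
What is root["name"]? "node_829"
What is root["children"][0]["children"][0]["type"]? "file"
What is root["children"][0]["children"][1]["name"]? "node_580"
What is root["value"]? 30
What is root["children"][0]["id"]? 493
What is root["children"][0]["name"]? "node_493"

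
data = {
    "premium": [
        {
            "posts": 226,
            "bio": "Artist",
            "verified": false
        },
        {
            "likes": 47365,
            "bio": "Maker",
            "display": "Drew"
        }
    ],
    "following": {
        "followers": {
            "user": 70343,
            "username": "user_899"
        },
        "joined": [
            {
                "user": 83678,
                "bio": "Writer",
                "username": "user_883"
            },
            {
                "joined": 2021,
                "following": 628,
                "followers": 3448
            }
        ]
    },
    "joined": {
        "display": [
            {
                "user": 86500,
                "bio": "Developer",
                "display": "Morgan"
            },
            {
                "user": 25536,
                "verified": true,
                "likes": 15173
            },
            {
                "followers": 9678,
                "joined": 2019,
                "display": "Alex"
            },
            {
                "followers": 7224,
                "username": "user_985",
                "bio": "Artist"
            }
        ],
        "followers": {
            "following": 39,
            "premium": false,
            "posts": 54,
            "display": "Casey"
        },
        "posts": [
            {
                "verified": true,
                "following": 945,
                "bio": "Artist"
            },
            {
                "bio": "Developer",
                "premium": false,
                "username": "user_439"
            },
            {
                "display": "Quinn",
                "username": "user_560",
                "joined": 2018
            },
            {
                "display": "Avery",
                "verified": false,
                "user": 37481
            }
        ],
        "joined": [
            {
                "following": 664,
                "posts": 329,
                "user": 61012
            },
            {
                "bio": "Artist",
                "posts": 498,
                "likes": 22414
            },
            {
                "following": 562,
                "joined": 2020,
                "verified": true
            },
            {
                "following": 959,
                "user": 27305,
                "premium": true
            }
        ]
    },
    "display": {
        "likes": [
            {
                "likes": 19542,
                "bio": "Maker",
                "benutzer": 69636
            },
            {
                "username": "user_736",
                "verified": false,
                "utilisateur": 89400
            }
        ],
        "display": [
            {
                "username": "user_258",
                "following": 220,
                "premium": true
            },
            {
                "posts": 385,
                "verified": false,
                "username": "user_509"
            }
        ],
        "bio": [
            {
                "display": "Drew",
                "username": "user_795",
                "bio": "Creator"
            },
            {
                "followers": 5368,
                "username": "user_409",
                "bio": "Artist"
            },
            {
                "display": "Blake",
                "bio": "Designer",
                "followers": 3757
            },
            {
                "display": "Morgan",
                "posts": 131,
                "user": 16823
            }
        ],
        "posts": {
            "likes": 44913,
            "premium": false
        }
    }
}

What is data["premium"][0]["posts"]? 226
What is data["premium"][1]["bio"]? "Maker"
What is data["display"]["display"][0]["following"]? 220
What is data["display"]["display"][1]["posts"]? 385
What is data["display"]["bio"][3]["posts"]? 131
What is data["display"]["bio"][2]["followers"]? 3757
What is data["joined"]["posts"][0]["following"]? 945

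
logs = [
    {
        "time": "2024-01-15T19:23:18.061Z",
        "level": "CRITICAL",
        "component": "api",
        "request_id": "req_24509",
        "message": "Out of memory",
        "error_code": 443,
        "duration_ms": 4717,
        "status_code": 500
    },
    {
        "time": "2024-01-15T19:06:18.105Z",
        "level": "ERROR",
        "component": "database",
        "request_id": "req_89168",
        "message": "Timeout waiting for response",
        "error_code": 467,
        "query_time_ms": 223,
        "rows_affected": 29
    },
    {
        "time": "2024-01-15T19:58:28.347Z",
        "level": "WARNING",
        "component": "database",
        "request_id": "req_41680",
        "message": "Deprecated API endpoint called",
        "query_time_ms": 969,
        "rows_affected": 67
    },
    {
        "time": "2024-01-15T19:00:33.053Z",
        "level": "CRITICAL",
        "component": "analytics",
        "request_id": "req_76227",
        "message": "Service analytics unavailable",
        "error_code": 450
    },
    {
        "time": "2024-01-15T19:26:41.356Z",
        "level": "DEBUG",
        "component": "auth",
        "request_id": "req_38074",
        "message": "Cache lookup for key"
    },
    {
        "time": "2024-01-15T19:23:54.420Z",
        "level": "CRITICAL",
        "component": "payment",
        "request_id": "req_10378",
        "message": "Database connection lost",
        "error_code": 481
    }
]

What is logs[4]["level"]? "DEBUG"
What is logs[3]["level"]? "CRITICAL"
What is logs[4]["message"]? "Cache lookup for key"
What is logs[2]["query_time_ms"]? 969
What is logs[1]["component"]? "database"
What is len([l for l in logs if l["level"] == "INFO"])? 0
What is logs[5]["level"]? "CRITICAL"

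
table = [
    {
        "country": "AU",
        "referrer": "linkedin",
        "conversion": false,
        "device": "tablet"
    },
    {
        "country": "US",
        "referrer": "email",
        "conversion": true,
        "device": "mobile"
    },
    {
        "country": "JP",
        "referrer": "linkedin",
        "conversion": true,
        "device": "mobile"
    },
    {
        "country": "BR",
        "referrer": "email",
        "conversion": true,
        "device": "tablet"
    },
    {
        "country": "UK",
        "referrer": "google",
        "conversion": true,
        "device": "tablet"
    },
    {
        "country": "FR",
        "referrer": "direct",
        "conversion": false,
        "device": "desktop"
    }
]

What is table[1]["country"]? "US"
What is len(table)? 6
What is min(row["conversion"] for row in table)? False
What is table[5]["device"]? "desktop"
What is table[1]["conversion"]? True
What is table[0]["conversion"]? False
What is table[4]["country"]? "UK"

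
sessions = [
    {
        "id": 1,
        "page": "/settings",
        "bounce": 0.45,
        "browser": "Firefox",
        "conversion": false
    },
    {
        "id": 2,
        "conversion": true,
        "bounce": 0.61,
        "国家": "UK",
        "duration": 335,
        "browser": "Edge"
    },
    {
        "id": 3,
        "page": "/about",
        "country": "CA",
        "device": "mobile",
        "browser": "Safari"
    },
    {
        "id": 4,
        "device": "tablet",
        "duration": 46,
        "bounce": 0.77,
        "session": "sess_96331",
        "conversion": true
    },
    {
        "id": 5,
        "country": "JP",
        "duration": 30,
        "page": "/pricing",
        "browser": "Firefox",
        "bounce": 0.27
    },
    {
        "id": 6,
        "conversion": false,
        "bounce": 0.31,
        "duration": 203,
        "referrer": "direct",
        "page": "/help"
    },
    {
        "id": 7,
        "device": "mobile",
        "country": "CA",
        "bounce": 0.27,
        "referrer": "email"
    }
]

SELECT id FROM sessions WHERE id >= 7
[7]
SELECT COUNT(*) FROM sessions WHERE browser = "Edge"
1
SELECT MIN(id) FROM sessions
1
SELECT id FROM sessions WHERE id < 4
[1, 2, 3]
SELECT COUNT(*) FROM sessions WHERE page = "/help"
1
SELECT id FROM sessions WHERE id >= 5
[5, 6, 7]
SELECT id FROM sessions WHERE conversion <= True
[1, 2, 4, 6]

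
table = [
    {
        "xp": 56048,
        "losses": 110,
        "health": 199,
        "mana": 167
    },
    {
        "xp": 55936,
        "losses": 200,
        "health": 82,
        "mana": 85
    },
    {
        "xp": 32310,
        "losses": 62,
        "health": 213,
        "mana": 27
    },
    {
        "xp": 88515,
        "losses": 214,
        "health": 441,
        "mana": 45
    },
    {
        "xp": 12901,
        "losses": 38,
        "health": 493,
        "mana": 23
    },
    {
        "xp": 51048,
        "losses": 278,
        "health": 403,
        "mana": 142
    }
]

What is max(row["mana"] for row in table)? 167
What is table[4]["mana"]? 23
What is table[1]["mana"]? 85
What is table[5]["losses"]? 278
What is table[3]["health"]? 441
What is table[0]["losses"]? 110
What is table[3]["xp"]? 88515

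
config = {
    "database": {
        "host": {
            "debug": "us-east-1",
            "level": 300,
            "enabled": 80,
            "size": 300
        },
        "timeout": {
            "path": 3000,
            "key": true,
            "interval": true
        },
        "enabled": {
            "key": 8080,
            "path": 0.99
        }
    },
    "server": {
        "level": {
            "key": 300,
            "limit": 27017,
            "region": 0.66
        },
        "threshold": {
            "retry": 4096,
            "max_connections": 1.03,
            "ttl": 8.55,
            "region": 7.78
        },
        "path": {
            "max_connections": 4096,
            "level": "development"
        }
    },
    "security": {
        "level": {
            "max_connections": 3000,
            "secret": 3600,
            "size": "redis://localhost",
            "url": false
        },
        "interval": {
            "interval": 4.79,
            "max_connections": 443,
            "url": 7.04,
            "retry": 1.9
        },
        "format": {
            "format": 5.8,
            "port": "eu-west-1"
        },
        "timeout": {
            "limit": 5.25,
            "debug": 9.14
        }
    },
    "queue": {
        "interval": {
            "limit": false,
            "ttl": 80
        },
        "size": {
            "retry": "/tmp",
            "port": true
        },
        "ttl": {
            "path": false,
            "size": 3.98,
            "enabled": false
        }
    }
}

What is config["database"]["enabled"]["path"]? 0.99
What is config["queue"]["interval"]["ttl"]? 80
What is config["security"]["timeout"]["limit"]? 5.25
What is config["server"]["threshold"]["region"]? 7.78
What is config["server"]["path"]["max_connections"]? 4096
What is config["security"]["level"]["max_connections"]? 3000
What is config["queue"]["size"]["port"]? True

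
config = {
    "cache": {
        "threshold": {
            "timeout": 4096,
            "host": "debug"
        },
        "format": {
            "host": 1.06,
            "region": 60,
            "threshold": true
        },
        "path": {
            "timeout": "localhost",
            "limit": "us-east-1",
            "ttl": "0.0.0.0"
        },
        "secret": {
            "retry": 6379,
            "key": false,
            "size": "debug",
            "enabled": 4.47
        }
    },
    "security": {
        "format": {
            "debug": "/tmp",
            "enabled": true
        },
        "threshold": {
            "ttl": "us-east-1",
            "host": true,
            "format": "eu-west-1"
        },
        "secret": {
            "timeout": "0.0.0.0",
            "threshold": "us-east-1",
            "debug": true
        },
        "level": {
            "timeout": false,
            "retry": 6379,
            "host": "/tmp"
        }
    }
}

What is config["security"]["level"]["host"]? "/tmp"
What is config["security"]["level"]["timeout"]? False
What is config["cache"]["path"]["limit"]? "us-east-1"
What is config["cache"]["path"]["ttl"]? "0.0.0.0"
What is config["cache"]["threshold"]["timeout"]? 4096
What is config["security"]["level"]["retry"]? 6379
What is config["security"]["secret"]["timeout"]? "0.0.0.0"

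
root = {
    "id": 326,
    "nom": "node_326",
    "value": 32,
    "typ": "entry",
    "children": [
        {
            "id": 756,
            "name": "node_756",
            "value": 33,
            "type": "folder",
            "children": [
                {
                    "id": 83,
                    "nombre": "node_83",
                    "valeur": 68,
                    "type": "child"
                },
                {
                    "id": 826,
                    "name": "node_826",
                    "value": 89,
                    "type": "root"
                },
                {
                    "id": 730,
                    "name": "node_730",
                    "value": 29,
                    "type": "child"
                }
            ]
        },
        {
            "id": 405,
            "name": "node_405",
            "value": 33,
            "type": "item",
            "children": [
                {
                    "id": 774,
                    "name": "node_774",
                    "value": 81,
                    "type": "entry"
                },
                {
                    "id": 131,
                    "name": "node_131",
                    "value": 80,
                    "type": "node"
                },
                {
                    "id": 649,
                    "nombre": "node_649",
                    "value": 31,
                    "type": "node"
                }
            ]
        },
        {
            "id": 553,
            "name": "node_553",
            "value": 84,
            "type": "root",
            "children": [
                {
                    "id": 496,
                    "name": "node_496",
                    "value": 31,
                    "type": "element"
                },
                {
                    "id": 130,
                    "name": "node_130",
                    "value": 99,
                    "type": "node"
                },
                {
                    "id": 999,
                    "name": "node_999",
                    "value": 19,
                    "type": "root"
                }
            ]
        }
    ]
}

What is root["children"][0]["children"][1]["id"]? 826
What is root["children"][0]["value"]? 33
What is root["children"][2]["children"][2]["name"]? "node_999"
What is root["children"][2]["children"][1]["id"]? 130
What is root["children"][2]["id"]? 553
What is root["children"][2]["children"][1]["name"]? "node_130"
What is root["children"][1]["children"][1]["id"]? 131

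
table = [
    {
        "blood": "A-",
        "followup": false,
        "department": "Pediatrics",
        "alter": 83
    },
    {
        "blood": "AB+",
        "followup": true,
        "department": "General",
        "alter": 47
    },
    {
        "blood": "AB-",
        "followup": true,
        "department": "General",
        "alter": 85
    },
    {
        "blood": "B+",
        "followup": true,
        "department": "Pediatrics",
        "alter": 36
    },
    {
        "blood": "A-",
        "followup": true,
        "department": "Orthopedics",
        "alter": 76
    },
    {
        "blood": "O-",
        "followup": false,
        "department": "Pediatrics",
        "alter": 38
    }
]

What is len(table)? 6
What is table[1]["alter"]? 47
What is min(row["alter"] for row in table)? 36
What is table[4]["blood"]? "A-"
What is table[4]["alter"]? 76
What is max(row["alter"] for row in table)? 85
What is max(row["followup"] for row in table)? True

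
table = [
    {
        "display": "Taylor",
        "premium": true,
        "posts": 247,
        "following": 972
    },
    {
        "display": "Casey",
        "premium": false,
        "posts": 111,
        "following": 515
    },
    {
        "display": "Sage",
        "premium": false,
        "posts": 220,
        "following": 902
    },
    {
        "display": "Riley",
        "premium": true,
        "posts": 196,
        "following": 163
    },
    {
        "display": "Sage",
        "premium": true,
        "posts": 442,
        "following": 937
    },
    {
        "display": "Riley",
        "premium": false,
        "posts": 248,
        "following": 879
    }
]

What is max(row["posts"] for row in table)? 442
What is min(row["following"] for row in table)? 163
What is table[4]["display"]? "Sage"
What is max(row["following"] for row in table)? 972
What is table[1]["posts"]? 111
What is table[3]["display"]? "Riley"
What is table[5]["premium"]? False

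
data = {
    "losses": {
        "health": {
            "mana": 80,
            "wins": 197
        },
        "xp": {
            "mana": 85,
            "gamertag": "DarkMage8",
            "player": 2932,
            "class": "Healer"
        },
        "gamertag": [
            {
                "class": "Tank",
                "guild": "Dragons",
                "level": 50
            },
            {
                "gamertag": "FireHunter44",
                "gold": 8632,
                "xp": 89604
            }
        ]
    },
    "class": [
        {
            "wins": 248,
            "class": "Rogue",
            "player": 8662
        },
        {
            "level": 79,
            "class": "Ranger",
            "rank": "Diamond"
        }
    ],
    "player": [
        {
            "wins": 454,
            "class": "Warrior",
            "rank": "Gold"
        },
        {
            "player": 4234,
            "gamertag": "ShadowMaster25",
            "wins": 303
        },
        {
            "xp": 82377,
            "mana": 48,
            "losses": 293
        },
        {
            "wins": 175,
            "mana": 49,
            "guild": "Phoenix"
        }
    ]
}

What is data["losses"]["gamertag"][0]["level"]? 50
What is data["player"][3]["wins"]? 175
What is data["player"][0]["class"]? "Warrior"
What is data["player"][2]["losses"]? 293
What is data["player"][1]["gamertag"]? "ShadowMaster25"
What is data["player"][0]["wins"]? 454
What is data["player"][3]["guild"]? "Phoenix"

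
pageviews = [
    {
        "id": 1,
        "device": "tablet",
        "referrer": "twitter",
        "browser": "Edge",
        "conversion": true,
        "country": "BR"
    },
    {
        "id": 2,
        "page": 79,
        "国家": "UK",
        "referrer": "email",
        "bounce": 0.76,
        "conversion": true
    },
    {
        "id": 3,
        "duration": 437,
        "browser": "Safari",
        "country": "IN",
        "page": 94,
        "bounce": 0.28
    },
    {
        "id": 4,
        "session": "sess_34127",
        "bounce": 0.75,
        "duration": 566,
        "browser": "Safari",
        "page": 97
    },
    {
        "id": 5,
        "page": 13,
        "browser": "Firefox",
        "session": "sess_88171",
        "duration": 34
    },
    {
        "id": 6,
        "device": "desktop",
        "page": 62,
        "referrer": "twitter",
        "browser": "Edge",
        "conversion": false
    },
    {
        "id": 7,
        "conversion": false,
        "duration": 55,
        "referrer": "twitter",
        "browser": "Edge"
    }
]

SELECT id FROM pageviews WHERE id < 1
[]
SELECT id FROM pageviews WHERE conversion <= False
[6, 7]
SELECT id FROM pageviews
[1, 2, 3, 4, 5, 6, 7]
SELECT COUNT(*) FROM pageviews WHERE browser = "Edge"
3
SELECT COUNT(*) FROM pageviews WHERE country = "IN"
1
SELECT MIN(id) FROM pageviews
1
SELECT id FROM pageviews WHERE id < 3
[1, 2]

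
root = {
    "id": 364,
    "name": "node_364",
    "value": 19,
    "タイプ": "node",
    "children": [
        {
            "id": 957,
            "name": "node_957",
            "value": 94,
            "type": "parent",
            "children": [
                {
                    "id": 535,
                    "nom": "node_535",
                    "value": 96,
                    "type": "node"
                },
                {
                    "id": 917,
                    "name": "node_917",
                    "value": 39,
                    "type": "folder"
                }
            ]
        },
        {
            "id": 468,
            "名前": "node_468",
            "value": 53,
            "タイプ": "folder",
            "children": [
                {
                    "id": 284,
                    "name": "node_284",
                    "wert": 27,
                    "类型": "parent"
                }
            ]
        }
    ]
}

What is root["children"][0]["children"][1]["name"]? "node_917"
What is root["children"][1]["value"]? 53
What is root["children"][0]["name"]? "node_957"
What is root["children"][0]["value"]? 94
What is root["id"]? 364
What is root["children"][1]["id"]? 468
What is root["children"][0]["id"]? 957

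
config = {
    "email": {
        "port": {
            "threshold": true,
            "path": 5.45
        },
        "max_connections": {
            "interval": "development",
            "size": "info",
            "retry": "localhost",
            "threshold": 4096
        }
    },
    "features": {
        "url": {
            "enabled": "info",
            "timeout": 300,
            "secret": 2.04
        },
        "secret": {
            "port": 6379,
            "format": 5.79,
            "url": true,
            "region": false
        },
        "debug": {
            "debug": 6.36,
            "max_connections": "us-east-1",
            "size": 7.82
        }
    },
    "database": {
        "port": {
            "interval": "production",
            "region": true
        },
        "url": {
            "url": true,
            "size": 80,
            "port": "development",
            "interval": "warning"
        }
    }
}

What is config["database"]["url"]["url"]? True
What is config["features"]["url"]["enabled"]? "info"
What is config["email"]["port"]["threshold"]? True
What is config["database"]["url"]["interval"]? "warning"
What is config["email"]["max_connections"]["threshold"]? 4096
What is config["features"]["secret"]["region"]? False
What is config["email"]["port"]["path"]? 5.45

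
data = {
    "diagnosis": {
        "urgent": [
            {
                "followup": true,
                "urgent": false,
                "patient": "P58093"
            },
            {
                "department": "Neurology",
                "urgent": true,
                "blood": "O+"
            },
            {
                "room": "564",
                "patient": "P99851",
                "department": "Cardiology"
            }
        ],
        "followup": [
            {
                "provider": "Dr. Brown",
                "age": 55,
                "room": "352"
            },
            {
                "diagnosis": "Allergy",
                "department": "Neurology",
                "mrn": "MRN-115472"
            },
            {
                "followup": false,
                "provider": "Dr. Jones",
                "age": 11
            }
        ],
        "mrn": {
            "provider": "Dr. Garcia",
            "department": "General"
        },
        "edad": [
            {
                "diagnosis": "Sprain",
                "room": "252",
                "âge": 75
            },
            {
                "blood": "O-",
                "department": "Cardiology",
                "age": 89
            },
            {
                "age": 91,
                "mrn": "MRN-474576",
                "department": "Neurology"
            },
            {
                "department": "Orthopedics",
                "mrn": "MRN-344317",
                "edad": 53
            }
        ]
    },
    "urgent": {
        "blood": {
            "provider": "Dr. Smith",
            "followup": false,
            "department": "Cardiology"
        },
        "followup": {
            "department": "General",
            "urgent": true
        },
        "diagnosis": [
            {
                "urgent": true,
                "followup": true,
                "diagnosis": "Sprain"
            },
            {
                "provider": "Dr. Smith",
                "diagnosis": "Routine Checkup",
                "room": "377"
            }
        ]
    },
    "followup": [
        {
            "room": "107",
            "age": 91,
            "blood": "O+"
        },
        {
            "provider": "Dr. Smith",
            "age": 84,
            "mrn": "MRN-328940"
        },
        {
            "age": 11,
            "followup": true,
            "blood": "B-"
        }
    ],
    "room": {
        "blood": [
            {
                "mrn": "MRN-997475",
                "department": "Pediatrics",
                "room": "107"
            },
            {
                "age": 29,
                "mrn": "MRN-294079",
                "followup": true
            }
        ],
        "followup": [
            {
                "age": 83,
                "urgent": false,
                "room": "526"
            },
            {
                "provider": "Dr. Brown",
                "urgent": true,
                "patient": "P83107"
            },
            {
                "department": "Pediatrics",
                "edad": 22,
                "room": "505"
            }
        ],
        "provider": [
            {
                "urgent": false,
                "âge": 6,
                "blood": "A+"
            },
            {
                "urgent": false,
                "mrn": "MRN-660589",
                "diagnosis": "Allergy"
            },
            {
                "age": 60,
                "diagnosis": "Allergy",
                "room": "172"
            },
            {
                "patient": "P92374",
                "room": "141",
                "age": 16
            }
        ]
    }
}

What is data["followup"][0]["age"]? 91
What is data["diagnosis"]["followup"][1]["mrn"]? "MRN-115472"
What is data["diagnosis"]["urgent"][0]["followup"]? True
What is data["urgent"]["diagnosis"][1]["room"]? "377"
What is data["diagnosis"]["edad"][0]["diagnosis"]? "Sprain"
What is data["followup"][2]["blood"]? "B-"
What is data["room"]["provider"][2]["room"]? "172"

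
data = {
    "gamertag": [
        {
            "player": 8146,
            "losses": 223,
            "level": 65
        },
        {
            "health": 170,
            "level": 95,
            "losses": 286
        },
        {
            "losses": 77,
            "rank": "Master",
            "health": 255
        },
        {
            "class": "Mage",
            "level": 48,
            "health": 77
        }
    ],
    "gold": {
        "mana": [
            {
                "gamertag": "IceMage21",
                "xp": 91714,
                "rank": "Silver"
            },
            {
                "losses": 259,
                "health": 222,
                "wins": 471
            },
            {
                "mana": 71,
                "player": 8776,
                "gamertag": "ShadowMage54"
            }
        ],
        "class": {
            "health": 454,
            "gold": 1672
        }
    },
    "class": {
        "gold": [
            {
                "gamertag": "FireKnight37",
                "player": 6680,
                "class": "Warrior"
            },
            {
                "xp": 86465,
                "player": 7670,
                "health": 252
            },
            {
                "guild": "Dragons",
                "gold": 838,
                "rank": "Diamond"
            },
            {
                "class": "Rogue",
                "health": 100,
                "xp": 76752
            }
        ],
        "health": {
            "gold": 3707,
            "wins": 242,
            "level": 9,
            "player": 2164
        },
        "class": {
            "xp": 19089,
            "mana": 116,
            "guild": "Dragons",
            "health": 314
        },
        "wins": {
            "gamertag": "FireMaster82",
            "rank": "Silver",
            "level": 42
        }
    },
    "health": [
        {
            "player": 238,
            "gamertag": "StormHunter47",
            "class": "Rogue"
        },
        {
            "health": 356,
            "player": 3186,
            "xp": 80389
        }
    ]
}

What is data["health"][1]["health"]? 356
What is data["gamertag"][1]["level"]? 95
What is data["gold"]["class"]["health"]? 454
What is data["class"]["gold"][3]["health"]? 100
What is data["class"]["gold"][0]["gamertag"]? "FireKnight37"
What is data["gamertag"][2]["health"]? 255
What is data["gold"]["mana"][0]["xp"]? 91714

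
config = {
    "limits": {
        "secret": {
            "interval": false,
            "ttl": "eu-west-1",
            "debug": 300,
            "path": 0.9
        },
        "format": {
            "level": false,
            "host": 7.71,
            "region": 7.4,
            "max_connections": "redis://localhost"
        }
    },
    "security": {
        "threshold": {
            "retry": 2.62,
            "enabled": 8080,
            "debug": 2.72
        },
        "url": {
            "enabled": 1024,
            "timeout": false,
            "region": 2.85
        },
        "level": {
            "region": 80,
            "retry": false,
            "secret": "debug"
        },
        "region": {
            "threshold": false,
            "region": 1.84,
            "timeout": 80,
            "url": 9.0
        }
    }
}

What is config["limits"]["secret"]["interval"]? False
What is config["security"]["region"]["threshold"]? False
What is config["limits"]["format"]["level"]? False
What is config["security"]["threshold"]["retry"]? 2.62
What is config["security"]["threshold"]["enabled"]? 8080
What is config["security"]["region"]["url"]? 9.0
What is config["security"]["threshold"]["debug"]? 2.72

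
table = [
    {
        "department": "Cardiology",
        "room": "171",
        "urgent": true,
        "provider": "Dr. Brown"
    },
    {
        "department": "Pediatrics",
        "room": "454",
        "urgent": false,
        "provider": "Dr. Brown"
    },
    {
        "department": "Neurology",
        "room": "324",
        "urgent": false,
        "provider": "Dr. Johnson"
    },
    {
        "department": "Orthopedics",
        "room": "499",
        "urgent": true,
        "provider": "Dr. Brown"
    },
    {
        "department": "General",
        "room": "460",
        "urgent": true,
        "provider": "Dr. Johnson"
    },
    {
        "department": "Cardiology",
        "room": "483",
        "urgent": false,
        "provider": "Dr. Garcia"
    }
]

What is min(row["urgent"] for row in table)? False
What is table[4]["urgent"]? True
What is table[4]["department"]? "General"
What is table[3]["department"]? "Orthopedics"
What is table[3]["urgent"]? True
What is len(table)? 6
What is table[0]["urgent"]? True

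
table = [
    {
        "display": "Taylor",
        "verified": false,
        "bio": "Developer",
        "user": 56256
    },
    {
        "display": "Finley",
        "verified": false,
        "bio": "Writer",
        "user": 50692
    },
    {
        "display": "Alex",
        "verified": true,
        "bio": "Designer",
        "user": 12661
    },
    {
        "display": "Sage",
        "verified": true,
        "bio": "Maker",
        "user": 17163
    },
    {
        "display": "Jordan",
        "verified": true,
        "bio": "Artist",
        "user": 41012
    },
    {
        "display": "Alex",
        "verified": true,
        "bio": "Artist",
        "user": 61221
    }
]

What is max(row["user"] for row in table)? 61221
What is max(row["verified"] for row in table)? True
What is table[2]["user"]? 12661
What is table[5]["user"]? 61221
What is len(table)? 6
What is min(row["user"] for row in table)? 12661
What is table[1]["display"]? "Finley"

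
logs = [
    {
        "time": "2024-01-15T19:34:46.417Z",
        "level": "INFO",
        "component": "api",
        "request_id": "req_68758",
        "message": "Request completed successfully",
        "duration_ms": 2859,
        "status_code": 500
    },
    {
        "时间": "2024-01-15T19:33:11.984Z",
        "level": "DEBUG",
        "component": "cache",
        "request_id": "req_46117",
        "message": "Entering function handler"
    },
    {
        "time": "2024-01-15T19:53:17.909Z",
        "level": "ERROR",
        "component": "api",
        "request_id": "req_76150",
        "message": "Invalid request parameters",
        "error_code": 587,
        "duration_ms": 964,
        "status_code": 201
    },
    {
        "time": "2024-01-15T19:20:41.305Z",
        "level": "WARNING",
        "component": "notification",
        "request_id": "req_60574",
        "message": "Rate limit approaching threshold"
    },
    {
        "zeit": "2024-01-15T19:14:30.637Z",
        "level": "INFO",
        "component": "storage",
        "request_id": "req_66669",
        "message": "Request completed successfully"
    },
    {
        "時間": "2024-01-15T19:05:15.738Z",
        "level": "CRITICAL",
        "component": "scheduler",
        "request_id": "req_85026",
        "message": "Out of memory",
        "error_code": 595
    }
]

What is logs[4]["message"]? "Request completed successfully"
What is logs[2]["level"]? "ERROR"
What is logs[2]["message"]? "Invalid request parameters"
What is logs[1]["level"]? "DEBUG"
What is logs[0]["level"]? "INFO"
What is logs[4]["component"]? "storage"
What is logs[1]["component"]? "cache"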